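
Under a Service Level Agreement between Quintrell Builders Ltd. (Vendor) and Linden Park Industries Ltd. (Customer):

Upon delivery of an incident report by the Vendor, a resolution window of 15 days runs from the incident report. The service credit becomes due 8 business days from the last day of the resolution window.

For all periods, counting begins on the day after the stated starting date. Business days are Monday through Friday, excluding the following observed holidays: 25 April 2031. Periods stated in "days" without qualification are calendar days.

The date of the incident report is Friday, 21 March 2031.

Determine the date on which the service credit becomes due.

16 April 2031

The last day of the resolution window: 15 calendar days after 21 March 2031 is 5 April 2031.
The date on which the service credit becomes due: counting 8 business days from Saturday, 5 April 2031 (Apr 7, Apr 8, Apr 9, Apr 10, Apr 11, Apr 14, Apr 15, Apr 16, skipping weekends) reaches Wednesday, 16 April 2031.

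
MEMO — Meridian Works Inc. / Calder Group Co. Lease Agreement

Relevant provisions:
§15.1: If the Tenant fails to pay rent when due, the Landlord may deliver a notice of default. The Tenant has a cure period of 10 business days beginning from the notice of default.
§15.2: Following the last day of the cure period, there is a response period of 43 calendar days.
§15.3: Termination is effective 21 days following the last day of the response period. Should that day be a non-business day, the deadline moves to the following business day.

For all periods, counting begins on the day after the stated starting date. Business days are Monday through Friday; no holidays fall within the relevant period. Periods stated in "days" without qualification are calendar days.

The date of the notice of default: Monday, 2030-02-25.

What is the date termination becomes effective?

The last day of the cure period: 10 business days after Monday, 2030-02-25, skipping weekends — Feb 26, Feb 27, Feb 28, Mar 1, Mar 4, Mar 5, Mar 6, Mar 7, Mar 8, Mar 11 — lands on Monday, 2030-03-11.
Adding 43 calendar days to 2030-03-11 gives 2030-04-23, which is the last day of the response period.
The date termination becomes effective: 2030-04-23 + 21 days = 2030-05-14. 2030-05-14 is a Tuesday, so no roll-forward applies.

2030-05-14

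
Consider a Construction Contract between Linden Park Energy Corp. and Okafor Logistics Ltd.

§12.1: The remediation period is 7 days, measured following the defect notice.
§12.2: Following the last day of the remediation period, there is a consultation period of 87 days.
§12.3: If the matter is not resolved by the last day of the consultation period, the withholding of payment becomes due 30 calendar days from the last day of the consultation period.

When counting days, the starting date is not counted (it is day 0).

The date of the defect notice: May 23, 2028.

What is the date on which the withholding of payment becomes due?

Sep 24, 2028

Adding 7 calendar days to May 23, 2028 gives May 30, 2028, which is the last day of the remediation period.
Adding 87 calendar days to May 30, 2028 gives Aug 25, 2028, which is the last day of the consultation period.
Adding 30 calendar days to Aug 25, 2028 gives Sep 24, 2028, which is the date on which the withholding of payment becomes due.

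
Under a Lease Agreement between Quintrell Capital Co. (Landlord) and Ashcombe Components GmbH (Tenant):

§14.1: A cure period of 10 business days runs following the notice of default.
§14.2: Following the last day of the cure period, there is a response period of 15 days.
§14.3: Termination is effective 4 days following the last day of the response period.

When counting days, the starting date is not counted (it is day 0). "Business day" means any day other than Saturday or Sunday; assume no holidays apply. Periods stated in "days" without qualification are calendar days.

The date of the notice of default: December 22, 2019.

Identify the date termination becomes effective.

The last day of the cure period: counting 10 business days from Sunday, December 22, 2019 (Dec 23, Dec 24, Dec 25, Dec 26, Dec 27, Dec 30, Dec 31, Jan 1, Jan 2, Jan 3, skipping weekends) reaches Friday, January 3, 2020.
Adding 15 calendar days to January 3, 2020 gives January 18, 2020, which is the last day of the response period.
The date termination becomes effective: 4 calendar days after January 18, 2020 is January 22, 2020.

January 22, 2020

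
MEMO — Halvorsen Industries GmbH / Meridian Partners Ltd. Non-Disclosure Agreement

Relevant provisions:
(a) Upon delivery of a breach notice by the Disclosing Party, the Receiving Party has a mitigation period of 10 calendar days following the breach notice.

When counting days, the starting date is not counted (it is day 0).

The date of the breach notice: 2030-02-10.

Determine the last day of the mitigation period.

2030-02-20

The last day of the mitigation period: 2030-02-10 + 10 days = 2030-02-20.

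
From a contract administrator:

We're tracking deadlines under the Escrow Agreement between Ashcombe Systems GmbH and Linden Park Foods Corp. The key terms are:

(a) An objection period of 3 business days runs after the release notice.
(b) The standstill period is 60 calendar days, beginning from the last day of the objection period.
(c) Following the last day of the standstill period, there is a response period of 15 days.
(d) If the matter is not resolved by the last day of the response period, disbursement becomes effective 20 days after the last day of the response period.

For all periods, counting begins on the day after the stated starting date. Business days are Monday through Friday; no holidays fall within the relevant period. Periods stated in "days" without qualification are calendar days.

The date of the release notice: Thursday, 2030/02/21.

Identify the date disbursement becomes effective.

2030/06/01

The last day of the objection period: counting 3 business days from Thursday, 2030/02/21 (Feb 22, Feb 25, Feb 26, skipping weekends) reaches Tuesday, 2030/02/26.
The last day of the standstill period: 60 calendar days after 2030/02/26 is 2030/04/27.
The last day of the response period: 2030/04/27 + 15 days = 2030/05/12.
The date disbursement becomes effective: 20 calendar days after 2030/05/12 is 2030/06/01.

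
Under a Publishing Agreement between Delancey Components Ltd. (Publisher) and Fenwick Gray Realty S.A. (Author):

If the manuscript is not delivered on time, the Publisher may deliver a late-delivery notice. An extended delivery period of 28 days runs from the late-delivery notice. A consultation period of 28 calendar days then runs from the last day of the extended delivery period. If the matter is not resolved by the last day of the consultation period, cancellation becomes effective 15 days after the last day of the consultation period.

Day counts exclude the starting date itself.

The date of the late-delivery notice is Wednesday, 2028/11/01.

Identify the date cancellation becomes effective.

2029/01/11

The last day of the extended delivery period: 2028/11/01 + 28 days = 2028/11/29.
Adding 28 calendar days to 2028/11/29 gives 2028/12/27, which is the last day of the consultation period.
The date cancellation becomes effective: 15 calendar days after 2028/12/27 is 2029/01/11.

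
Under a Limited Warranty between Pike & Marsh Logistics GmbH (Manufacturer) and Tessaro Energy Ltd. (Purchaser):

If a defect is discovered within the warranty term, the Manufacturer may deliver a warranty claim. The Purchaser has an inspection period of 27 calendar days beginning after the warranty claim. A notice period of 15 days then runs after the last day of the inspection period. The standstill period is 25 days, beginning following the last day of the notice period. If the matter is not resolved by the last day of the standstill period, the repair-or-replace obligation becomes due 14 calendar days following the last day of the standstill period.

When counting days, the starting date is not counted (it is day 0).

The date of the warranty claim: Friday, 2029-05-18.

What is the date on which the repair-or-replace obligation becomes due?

2029-08-07

The last day of the inspection period: 2029-05-18 + 27 days = 2029-06-14.
The last day of the notice period: 15 calendar days after 2029-06-14 is 2029-06-29.
Adding 25 calendar days to 2029-06-29 gives 2029-07-24, which is the last day of the standstill period.
The date on which the repair-or-replace obligation becomes due: 2029-07-24 + 14 days = 2029-08-07.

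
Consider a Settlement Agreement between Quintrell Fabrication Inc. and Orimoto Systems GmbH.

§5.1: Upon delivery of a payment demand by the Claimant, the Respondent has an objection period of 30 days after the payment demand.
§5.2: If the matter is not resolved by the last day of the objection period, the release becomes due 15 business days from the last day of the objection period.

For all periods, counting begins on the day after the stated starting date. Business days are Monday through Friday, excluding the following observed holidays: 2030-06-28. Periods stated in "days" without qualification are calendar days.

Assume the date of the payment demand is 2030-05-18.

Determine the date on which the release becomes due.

2030-07-09

The last day of the objection period: 30 calendar days after 2030-05-18 is 2030-06-17.
From Monday, 2030-06-17, 15 business days (Jun 18, Jun 19, Jun 20, Jun 21, …, Jul 5, Jul 8, Jul 9, skipping weekends and the listed holiday on Jun 28) brings us to Tuesday, 2030-07-09, which is the date on which the release becomes due.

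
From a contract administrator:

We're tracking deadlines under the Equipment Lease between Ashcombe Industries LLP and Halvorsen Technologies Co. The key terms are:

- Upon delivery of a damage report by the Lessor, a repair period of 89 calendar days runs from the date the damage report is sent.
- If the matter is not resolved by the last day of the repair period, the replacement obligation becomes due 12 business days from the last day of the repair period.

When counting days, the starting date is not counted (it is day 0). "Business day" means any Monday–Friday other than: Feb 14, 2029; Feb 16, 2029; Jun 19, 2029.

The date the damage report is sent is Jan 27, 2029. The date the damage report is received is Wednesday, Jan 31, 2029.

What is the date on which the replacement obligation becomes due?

The last day of the repair period: Jan 27, 2029 + 89 days = Apr 26, 2029.
The date on which the replacement obligation becomes due: 12 business days after Thursday, Apr 26, 2029, skipping weekends — Apr 27, Apr 30, May 1, May 2, …, May 10, May 11, May 14 — lands on Monday, May 14, 2029.

May 14, 2029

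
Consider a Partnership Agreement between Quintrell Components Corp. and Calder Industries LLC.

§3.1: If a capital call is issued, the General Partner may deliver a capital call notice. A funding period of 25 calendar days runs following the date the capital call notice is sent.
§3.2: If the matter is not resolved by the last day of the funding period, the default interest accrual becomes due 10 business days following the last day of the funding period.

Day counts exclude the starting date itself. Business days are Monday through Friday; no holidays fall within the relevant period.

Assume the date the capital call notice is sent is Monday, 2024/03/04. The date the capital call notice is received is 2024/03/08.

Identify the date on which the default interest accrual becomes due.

Adding 25 calendar days to 2024/03/04 gives 2024/03/29, which is the last day of the funding period.
The date on which the default interest accrual becomes due: counting 10 business days from Friday, 2024/03/29 (Apr 1, Apr 2, Apr 3, Apr 4, Apr 5, Apr 8, Apr 9, Apr 10, Apr 11, Apr 12, skipping weekends) reaches Friday, 2024/04/12.

2024/04/12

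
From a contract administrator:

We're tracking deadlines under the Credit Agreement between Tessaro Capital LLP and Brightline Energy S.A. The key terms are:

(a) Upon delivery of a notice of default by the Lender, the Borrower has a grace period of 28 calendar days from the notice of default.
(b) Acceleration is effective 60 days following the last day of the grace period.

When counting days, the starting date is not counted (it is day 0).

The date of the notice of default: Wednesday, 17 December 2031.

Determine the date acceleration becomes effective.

Adding 28 calendar days to 17 December 2031 gives 14 January 2032, which is the last day of the grace period.
The date acceleration becomes effective: 60 calendar days after 14 January 2032 is 14 March 2032.

14 March 2032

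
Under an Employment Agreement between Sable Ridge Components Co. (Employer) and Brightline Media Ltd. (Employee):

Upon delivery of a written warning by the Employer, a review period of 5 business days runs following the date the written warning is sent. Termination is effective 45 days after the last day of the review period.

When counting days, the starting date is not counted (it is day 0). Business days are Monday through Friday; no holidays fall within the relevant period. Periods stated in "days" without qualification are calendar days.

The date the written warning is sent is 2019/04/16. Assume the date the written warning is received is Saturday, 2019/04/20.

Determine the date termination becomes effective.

The last day of the review period: 5 business days after Tuesday, 2019/04/16, skipping weekends — Apr 17, Apr 18, Apr 19, Apr 22, Apr 23 — lands on Tuesday, 2019/04/23.
The date termination becomes effective: 45 calendar days after 2019/04/23 is 2019/06/07.

2019/06/07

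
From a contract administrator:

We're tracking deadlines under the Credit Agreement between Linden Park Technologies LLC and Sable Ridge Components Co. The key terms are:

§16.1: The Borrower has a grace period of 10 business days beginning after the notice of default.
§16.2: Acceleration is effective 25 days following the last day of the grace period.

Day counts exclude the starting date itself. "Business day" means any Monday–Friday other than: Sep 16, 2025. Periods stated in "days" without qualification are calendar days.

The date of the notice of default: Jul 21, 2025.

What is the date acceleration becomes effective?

The last day of the grace period: 10 business days after Monday, Jul 21, 2025, skipping weekends — Jul 22, Jul 23, Jul 24, Jul 25, Jul 28, Jul 29, Jul 30, Jul 31, Aug 1, Aug 4 — lands on Monday, Aug 4, 2025.
The date acceleration becomes effective: Aug 4, 2025 + 25 days = Aug 29, 2025.

Aug 29, 2025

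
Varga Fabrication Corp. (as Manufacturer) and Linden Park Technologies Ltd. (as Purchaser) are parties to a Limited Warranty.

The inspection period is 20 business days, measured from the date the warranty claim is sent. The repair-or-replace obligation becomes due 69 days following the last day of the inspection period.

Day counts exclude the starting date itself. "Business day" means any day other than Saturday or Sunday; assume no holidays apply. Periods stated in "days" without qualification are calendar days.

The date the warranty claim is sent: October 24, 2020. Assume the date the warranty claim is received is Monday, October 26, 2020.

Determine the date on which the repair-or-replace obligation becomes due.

January 28, 2021

The last day of the inspection period: counting 20 business days from Saturday, October 24, 2020 (Oct 26, Oct 27, Oct 28, Oct 29, …, Nov 18, Nov 19, Nov 20, skipping weekends) reaches Friday, November 20, 2020.
The date on which the repair-or-replace obligation becomes due: 69 calendar days after November 20, 2020 is January 28, 2021.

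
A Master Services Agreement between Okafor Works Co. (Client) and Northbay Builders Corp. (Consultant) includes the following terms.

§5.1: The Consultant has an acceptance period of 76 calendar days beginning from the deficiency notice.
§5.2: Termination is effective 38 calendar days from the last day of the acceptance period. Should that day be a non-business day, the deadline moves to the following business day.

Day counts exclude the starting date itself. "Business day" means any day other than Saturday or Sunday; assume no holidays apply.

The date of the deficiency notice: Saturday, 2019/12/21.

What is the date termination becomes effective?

The last day of the acceptance period: 2019/12/21 + 76 days = 2020/03/06.
The date termination becomes effective: 38 calendar days after 2020/03/06 is 2020/04/13. 2020/04/13 is a Monday, so no roll-forward applies.

2020/04/13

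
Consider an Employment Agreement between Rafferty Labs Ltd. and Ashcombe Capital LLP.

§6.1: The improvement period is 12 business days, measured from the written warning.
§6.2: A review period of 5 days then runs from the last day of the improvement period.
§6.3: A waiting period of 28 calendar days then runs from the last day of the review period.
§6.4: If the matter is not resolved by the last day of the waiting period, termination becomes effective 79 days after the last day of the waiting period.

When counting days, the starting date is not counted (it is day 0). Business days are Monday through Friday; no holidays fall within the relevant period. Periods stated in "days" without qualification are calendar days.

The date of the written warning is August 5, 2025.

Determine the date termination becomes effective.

The last day of the improvement period: counting 12 business days from Tuesday, August 5, 2025 (Aug 6, Aug 7, Aug 8, Aug 11, …, Aug 19, Aug 20, Aug 21, skipping weekends) reaches Thursday, August 21, 2025.
Adding 5 calendar days to August 21, 2025 gives August 26, 2025, which is the last day of the review period.
Adding 28 calendar days to August 26, 2025 gives September 23, 2025, which is the last day of the waiting period.
The date termination becomes effective: 79 calendar days after September 23, 2025 is December 11, 2025.

December 11, 2025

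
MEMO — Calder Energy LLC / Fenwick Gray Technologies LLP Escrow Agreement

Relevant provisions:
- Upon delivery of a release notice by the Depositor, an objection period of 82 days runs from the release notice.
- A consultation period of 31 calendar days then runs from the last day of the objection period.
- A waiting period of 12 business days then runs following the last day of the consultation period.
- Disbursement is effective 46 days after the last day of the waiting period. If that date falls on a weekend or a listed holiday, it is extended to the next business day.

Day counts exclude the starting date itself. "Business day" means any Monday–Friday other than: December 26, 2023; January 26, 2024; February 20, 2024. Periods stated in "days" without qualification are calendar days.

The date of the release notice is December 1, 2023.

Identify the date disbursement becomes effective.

The last day of the objection period: December 1, 2023 + 82 days = February 21, 2024.
The last day of the consultation period: 31 calendar days after February 21, 2024 is March 23, 2024.
From Saturday, March 23, 2024, 12 business days (Mar 25, Mar 26, Mar 27, Mar 28, …, Apr 5, Apr 8, Apr 9, skipping weekends) brings us to Tuesday, April 9, 2024, which is the last day of the waiting period.
The date disbursement becomes effective: April 9, 2024 + 46 days = May 25, 2024. That falls on a Saturday, so it rolls to the next business day, Monday, May 27, 2024.

May 27, 2024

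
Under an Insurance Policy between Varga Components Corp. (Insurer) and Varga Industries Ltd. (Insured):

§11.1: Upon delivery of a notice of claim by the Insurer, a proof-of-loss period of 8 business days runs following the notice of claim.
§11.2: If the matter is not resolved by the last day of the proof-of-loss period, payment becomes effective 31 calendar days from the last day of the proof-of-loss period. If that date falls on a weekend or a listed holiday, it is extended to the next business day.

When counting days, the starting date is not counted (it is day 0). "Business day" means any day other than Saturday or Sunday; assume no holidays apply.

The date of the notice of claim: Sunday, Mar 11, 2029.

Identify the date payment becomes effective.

The last day of the proof-of-loss period: 8 business days after Sunday, Mar 11, 2029, skipping weekends — Mar 12, Mar 13, Mar 14, Mar 15, Mar 16, Mar 19, Mar 20, Mar 21 — lands on Wednesday, Mar 21, 2029.
The date payment becomes effective: 31 calendar days after Mar 21, 2029 is Apr 21, 2029. That falls on a Saturday, so it rolls to the next business day, Monday, Apr 23, 2029.

Apr 23, 2029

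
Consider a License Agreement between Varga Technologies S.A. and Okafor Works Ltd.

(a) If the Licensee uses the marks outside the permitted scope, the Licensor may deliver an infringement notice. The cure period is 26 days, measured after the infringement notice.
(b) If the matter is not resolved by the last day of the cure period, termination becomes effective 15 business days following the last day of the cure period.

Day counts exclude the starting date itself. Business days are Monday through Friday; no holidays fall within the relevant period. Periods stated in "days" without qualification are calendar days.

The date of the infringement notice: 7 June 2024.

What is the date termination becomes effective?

The last day of the cure period: 26 calendar days after 7 June 2024 is 3 July 2024.
The date termination becomes effective: counting 15 business days from Wednesday, 3 July 2024 (Jul 4, Jul 5, Jul 8, Jul 9, …, Jul 22, Jul 23, Jul 24, skipping weekends) reaches Wednesday, 24 July 2024.

24 July 2024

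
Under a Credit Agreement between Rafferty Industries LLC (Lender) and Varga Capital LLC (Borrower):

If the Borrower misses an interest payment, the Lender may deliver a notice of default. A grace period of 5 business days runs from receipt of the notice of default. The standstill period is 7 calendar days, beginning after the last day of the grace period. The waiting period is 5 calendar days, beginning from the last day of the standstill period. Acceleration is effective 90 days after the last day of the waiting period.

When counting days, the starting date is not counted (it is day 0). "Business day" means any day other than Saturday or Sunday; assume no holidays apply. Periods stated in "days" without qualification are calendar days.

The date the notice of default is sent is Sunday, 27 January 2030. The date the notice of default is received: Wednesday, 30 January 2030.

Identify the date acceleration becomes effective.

19 May 2030

The last day of the grace period: counting 5 business days from Wednesday, 30 January 2030 (Jan 31, Feb 1, Feb 4, Feb 5, Feb 6, skipping weekends) reaches Wednesday, 6 February 2030.
Adding 7 calendar days to 6 February 2030 gives 13 February 2030, which is the last day of the standstill period.
The last day of the waiting period: 5 calendar days after 13 February 2030 is 18 February 2030.
The date acceleration becomes effective: 18 February 2030 + 90 days = 19 May 2030.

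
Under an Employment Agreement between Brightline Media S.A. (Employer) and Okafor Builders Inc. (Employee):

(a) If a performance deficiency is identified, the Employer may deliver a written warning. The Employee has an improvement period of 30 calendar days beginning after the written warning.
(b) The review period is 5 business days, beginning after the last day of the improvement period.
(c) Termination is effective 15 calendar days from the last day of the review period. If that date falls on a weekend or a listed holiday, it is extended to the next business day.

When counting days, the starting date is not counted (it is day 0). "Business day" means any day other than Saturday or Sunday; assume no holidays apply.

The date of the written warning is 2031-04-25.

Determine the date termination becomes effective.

2031-06-16

Adding 30 calendar days to 2031-04-25 gives 2031-05-25, which is the last day of the improvement period.
The last day of the review period: 5 business days after Sunday, 2031-05-25, skipping weekends — May 26, May 27, May 28, May 29, May 30 — lands on Friday, 2031-05-30.
The date termination becomes effective: 15 calendar days after 2031-05-30 is 2031-06-14. That falls on a Saturday, so it rolls to the next business day, Monday, 2031-06-16.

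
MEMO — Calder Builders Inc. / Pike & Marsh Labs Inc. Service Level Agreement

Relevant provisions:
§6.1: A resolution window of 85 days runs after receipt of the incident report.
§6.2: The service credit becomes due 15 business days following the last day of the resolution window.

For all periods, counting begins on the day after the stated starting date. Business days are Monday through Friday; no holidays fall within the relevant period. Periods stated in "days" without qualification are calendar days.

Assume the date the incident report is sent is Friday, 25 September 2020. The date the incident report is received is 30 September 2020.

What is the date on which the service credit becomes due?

Adding 85 calendar days to 30 September 2020 gives 24 December 2020, which is the last day of the resolution window.
From Thursday, 24 December 2020, 15 business days (Dec 25, Dec 28, Dec 29, Dec 30, …, Jan 12, Jan 13, Jan 14, skipping weekends) brings us to Thursday, 14 January 2021, which is the date on which the service credit becomes due.

14 January 2021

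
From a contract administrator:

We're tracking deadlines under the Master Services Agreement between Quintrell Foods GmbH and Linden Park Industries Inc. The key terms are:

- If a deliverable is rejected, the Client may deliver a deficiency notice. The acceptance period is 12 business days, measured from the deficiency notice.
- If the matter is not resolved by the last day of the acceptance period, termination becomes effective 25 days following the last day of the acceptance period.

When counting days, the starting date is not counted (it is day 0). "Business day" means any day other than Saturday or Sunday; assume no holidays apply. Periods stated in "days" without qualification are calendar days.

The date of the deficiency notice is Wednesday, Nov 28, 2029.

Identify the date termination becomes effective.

The last day of the acceptance period: counting 12 business days from Wednesday, Nov 28, 2029 (Nov 29, Nov 30, Dec 3, Dec 4, …, Dec 12, Dec 13, Dec 14, skipping weekends) reaches Friday, Dec 14, 2029.
Adding 25 calendar days to Dec 14, 2029 gives Jan 8, 2030, which is the date termination becomes effective.

Jan 8, 2030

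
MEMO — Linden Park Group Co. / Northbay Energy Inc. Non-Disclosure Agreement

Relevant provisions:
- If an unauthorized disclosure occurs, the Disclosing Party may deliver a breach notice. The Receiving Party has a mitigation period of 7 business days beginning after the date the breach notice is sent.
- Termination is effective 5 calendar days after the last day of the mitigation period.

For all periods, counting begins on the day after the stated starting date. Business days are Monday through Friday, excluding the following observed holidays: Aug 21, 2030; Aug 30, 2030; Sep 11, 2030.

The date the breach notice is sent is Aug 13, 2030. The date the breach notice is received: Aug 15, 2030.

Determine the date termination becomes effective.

Aug 28, 2030

The last day of the mitigation period: counting 7 business days from Tuesday, Aug 13, 2030 (Aug 14, Aug 15, Aug 16, Aug 19, Aug 20, Aug 22, Aug 23, skipping weekends and the listed holiday on Aug 21) reaches Friday, Aug 23, 2030.
The date termination becomes effective: Aug 23, 2030 + 5 days = Aug 28, 2030.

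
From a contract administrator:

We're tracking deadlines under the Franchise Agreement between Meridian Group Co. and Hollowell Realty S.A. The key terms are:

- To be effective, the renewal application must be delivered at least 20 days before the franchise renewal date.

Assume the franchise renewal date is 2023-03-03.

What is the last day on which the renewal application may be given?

2023-02-11

Counting back 20 calendar days from 2023-03-03 gives 2023-02-11.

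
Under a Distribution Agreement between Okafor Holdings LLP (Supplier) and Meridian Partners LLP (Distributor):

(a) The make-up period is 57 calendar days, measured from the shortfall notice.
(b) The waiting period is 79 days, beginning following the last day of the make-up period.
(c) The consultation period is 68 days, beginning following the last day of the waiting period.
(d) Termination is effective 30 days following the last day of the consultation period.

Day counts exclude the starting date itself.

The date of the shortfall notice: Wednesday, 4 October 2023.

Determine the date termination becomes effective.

The last day of the make-up period: 57 calendar days after 4 October 2023 is 30 November 2023.
The last day of the waiting period: 30 November 2023 + 79 days = 17 February 2024.
The last day of the consultation period: 17 February 2024 + 68 days = 25 April 2024.
Adding 30 calendar days to 25 April 2024 gives 25 May 2024, which is the date termination becomes effective.

25 May 2024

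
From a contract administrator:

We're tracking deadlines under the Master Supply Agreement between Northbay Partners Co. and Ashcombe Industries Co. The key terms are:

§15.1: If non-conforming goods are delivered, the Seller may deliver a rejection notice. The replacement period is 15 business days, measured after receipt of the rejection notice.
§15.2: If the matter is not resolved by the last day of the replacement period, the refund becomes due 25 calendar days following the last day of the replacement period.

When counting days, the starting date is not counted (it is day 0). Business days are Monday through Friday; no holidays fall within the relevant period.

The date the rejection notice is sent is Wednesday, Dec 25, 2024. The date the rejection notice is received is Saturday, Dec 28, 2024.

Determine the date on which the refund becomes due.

Feb 11, 2025

The last day of the replacement period: 15 business days after Saturday, Dec 28, 2024, skipping weekends — Dec 30, Dec 31, Jan 1, Jan 2, …, Jan 15, Jan 16, Jan 17 — lands on Friday, Jan 17, 2025.
Adding 25 calendar days to Jan 17, 2025 gives Feb 11, 2025, which is the date on which the refund becomes due.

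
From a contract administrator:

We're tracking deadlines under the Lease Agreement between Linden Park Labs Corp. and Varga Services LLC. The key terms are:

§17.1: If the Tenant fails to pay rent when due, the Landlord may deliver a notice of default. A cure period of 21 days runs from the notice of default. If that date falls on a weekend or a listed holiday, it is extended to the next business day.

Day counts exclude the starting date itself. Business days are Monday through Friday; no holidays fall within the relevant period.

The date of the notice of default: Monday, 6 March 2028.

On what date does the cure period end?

27 March 2028

The last day of the cure period: 6 March 2028 + 21 days = 27 March 2028. 27 March 2028 is a Monday, so no roll-forward applies.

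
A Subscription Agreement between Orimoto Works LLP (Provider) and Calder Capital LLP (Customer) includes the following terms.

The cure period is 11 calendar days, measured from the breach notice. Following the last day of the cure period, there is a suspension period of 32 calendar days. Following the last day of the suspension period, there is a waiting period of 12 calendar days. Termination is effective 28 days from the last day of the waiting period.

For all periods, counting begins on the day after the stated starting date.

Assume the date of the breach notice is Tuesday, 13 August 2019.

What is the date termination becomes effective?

4 November 2019

Adding 11 calendar days to 13 August 2019 gives 24 August 2019, which is the last day of the cure period.
The last day of the suspension period: 32 calendar days after 24 August 2019 is 25 September 2019.
The last day of the waiting period: 25 September 2019 + 12 days = 7 October 2019.
The date termination becomes effective: 7 October 2019 + 28 days = 4 November 2019.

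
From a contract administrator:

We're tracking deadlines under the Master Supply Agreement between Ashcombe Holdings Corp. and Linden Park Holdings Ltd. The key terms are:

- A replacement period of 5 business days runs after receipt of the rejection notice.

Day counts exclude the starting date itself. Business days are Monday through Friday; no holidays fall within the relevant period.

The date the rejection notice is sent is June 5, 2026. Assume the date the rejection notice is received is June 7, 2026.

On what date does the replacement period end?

The last day of the replacement period: counting 5 business days from Sunday, June 7, 2026 (Jun 8, Jun 9, Jun 10, Jun 11, Jun 12, skipping weekends) reaches Friday, June 12, 2026.

June 12, 2026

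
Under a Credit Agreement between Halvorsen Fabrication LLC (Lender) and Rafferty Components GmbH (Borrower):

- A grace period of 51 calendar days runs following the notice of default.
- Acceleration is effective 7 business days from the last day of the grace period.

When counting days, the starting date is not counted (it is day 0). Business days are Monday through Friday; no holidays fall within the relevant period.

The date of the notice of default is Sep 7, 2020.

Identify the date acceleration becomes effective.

Nov 6, 2020

Adding 51 calendar days to Sep 7, 2020 gives Oct 28, 2020, which is the last day of the grace period.
From Wednesday, Oct 28, 2020, 7 business days (Oct 29, Oct 30, Nov 2, Nov 3, Nov 4, Nov 5, Nov 6, skipping weekends) brings us to Friday, Nov 6, 2020, which is the date acceleration becomes effective.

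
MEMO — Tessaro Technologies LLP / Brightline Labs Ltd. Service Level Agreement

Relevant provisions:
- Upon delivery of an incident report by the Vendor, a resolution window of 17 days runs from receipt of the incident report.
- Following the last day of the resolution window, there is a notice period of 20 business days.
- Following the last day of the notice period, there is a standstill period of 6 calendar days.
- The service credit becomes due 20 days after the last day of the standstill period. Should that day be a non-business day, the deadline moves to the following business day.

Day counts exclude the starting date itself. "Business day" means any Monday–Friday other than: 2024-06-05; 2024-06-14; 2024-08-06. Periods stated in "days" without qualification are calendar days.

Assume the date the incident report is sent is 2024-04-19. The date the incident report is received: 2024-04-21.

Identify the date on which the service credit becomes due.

The last day of the resolution window: 17 calendar days after 2024-04-21 is 2024-05-08.
The last day of the notice period: 20 business days after Wednesday, 2024-05-08, skipping weekends and the listed holiday on Jun 5 — May 9, May 10, May 13, May 14, …, Jun 3, Jun 4, Jun 6 — lands on Thursday, 2024-06-06.
Adding 6 calendar days to 2024-06-06 gives 2024-06-12, which is the last day of the standstill period.
The date on which the service credit becomes due: 20 calendar days after 2024-06-12 is 2024-07-02. 2024-07-02 is a Tuesday and is not a listed holiday, so no roll-forward applies.

2024-07-02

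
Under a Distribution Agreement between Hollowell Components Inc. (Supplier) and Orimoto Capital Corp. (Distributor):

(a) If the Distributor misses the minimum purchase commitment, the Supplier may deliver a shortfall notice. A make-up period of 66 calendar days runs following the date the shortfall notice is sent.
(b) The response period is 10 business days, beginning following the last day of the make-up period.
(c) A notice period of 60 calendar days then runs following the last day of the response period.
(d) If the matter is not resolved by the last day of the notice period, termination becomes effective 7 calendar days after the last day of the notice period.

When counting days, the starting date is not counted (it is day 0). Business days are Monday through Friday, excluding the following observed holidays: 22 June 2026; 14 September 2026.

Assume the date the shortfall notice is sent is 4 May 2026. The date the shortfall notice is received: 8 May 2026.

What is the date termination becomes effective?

28 September 2026

The last day of the make-up period: 4 May 2026 + 66 days = 9 July 2026.
The last day of the response period: counting 10 business days from Thursday, 9 July 2026 (Jul 10, Jul 13, Jul 14, Jul 15, Jul 16, Jul 17, Jul 20, Jul 21, Jul 22, Jul 23, skipping weekends) reaches Thursday, 23 July 2026.
The last day of the notice period: 60 calendar days after 23 July 2026 is 21 September 2026.
The date termination becomes effective: 21 September 2026 + 7 days = 28 September 2026.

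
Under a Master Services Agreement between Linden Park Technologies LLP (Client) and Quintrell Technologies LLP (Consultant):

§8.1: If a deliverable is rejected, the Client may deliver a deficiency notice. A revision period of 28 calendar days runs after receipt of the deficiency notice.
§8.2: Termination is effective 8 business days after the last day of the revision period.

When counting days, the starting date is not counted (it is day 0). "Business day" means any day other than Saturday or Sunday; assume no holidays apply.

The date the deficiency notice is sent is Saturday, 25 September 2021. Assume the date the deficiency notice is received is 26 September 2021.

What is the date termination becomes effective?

3 November 2021

The last day of the revision period: 26 September 2021 + 28 days = 24 October 2021.
The date termination becomes effective: counting 8 business days from Sunday, 24 October 2021 (Oct 25, Oct 26, Oct 27, Oct 28, Oct 29, Nov 1, Nov 2, Nov 3, skipping weekends) reaches Wednesday, 3 November 2021.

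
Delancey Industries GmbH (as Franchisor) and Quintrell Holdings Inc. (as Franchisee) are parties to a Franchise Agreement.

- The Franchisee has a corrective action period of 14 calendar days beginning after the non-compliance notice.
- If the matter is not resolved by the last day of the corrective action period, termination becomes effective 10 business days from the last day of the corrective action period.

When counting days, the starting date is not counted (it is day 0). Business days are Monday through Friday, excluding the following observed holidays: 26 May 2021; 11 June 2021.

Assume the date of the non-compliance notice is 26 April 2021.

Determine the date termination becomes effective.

24 May 2021

Adding 14 calendar days to 26 April 2021 gives 10 May 2021, which is the last day of the corrective action period.
The date termination becomes effective: counting 10 business days from Monday, 10 May 2021 (May 11, May 12, May 13, May 14, May 17, May 18, May 19, May 20, May 21, May 24, skipping weekends) reaches Monday, 24 May 2021.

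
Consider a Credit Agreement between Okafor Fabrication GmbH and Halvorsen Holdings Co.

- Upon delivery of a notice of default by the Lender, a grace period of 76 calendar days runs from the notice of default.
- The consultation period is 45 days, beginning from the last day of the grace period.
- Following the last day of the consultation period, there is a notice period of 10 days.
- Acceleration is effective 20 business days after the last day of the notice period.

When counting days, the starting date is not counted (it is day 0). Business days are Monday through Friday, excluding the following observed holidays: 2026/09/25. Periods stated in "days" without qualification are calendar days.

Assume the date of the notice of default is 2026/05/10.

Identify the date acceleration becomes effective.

The last day of the grace period: 2026/05/10 + 76 days = 2026/07/25.
Adding 45 calendar days to 2026/07/25 gives 2026/09/08, which is the last day of the consultation period.
Adding 10 calendar days to 2026/09/08 gives 2026/09/18, which is the last day of the notice period.
From Friday, 2026/09/18, 20 business days (Sep 21, Sep 22, Sep 23, Sep 24, …, Oct 15, Oct 16, Oct 19, skipping weekends and the listed holiday on Sep 25) brings us to Monday, 2026/10/19, which is the date acceleration becomes effective.

2026/10/19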